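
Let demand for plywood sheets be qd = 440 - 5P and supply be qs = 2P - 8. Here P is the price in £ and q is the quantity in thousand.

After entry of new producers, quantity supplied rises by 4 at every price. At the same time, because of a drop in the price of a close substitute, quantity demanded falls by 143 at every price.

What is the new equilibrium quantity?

82

Initially, 440 - 5P = 2P - 8, so 448 = 7P and P = 64, q = 120.
With the change applied: demand qd = 297 - 5P, supply qs = 2P - 4.
Setting them equal: 297 - 5P = 2P - 4 → 301 = 7P, so P = 43 and q = 82.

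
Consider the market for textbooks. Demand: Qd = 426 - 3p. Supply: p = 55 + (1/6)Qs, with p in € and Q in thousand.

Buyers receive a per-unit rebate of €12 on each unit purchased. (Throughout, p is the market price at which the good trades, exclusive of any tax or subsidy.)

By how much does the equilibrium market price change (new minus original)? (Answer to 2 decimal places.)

+4.00

Original equilibrium: 426 - 3p = 6p - 330 gives 756 = 9p, so p = 84 and Q = 174.
Since buyers' out-of-pocket price is the market price minus the rebate, the effective demand curve becomes Qd = 462 - 3p.
New equilibrium: 462 - 3p = 6p - 330 ⇒ 792 = 9p ⇒ p = 88, Q = 198.
Δp = 88 − 84 = +4.00.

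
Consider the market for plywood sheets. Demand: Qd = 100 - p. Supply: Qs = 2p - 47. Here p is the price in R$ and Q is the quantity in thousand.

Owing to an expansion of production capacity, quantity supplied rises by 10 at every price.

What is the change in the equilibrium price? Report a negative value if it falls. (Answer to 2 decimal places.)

Initially, 100 - p = 2p - 47, so 147 = 3p and p = 49, Q = 51.
The new curves are Qd = 100 - p (demand) and Qs = 2p - 37 (supply).
Setting them equal: 100 - p = 2p - 37 → 137 = 3p, so p = 137/3 ≈ 45.6667 and Q = 163/3 ≈ 54.3333.
Δp = 45.6667 − 49 = -3.33.

-3.33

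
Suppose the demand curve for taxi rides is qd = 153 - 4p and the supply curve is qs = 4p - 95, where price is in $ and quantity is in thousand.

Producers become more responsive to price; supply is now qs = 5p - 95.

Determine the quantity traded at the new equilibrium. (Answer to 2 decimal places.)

42.78

Initially, 153 - 4p = 4p - 95, so 248 = 8p and p = 31, q = 29.
The shock moves the curves to qd = 153 - 4p and qs = 5p - 95.
Clearing the new market: 153 - 4p = 5p - 95, so p = 248/9 ≈ 27.5556 and q = 385/9 ≈ 42.7778.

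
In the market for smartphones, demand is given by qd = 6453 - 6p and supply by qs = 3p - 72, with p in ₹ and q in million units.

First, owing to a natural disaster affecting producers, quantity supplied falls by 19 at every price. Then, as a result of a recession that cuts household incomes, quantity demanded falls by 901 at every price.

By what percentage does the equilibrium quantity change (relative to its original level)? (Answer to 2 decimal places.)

-14.88

Original equilibrium: 6453 - 6p = 3p - 72 gives 6525 = 9p, so p = 725 and q = 2103.
The shock moves the curves to qd = 5552 - 6p and qs = 3p - 91.
New equilibrium: 5552 - 6p = 3p - 91 ⇒ 5643 = 9p ⇒ p = 627, q = 1790.
%Δq = (1790 − 2103) / 2103 × 100 = -14.88%.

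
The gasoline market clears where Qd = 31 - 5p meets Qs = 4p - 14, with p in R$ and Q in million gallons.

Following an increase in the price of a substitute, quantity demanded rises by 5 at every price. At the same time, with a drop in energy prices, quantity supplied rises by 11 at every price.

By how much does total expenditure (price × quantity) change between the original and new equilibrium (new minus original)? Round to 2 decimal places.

+32.11

Before the shock: 31 - 5p = 4p - 14 ⇒ 45 = 9p ⇒ p = 5, Q = 6.
After the shift, demand is Qd = 36 - 5p and supply is Qs = 4p - 3.
Setting them equal: 36 - 5p = 4p - 3 → 39 = 9p, so p = 13/3 ≈ 4.3333 and Q = 43/3 ≈ 14.3333.
Expenditure moves from 5×6 = 30 to 4.3333×14.3333 = 62.1111; change = +32.11.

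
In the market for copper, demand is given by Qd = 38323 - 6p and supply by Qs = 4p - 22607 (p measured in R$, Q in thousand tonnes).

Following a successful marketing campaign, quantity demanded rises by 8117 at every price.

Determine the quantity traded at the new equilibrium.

Before the shock: 38323 - 6p = 4p - 22607 ⇒ 60930 = 10p ⇒ p = 6093, Q = 1765.
The shock moves the curves to Qd = 46440 - 6p and Qs = 4p - 22607.
New equilibrium: 46440 - 6p = 4p - 22607 ⇒ 69047 = 10p ⇒ p = 6904.7, Q = 5011.8.

5011.8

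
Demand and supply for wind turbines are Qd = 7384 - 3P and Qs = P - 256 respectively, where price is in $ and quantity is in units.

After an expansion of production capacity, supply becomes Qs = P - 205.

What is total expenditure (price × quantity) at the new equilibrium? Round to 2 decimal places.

Solve the original market: 7384 - 3P = P - 256, hence P = 1910 and Q = 1654.
With the change applied: demand Qd = 7384 - 3P, supply Qs = P - 205.
Equate the new curves: 7384 - 3P = P - 205, giving 7589 = 4P, P = 1897.25, Q = 1692.25.
New expenditure = 1897.25 × 1692.25 = 3210621.31.

3210621.31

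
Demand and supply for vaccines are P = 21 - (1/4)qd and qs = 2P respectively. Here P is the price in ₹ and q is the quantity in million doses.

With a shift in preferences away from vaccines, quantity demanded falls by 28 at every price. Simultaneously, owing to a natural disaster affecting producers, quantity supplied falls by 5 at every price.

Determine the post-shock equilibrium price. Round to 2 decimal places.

10.17

Solve the original market: 84 - 4P = 2P, hence P = 14 and q = 28.
After the shift, demand is qd = 56 - 4P and supply is qs = 2P - 5.
Clearing the new market: 56 - 4P = 2P - 5, so P = 61/6 ≈ 10.1667 and q = 46/3 ≈ 15.3333.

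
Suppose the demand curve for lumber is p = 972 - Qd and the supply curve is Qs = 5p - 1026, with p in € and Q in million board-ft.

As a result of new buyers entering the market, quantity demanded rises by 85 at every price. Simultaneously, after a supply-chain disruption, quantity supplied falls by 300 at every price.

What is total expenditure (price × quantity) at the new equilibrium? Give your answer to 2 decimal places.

262063.81

Before the shock: 972 - p = 5p - 1026 ⇒ 1998 = 6p ⇒ p = 333, Q = 639.
The shock moves the curves to Qd = 1057 - p and Qs = 5p - 1326.
Equate the new curves: 1057 - p = 5p - 1326, giving 2383 = 6p, p = 2383/6 ≈ 397.1667, Q = 3959/6 ≈ 659.8333.
New expenditure = 397.1667 × 659.8333 = 262063.81.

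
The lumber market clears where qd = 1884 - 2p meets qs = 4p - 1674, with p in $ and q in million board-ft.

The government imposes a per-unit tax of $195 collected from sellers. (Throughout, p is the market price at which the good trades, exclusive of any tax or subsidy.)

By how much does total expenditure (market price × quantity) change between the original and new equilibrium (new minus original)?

-97240

Before the shock: 1884 - 2p = 4p - 1674 ⇒ 3558 = 6p ⇒ p = 593, q = 698.
Since sellers keep the price net of the tax, the effective supply curve becomes qs = 4p - 2454.
Clearing the new market: 1884 - 2p = 4p - 2454, so p = 723 and q = 438.
Expenditure moves from 593×698 = 413914 to 723×438 = 316674; change = -97240.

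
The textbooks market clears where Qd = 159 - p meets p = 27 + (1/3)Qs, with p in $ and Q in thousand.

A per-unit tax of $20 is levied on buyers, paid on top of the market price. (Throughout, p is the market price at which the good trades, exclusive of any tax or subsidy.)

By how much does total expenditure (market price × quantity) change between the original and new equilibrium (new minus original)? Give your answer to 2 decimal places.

-1320.00

Initially, 159 - p = 3p - 81, so 240 = 4p and p = 60, Q = 99.
Since buyers pay the price plus the tax, the effective demand curve becomes Qd = 139 - p.
Clearing the new market: 139 - p = 3p - 81, so p = 55 and Q = 84.
Expenditure moves from 60×99 = 5940 to 55×84 = 4620; change = -1320.00.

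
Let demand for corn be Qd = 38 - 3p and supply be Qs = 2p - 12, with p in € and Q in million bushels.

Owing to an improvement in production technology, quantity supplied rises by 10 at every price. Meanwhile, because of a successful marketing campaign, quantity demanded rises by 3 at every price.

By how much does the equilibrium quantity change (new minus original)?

+7.2

Original equilibrium: 38 - 3p = 2p - 12 gives 50 = 5p, so p = 10 and Q = 8.
The shock moves the curves to Qd = 41 - 3p and Qs = 2p - 2.
Equate the new curves: 41 - 3p = 2p - 2, giving 43 = 5p, p = 8.6, Q = 15.2.
ΔQ = 15.2 − 8 = +7.2.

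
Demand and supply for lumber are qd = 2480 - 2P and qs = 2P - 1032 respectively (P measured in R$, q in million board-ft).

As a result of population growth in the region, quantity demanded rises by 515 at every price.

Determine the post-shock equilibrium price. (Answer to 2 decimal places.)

1006.75

Before the shock: 2480 - 2P = 2P - 1032 ⇒ 3512 = 4P ⇒ P = 878, q = 724.
With the change applied: demand qd = 2995 - 2P, supply qs = 2P - 1032.
New equilibrium: 2995 - 2P = 2P - 1032 ⇒ 4027 = 4P ⇒ P = 1006.75, q = 981.5.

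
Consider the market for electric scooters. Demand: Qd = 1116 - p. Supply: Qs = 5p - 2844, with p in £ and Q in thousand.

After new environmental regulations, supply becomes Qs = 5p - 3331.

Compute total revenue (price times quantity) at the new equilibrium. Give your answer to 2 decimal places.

277813.97

Before the shock: 1116 - p = 5p - 2844 ⇒ 3960 = 6p ⇒ p = 660, Q = 456.
The shock moves the curves to Qd = 1116 - p and Qs = 5p - 3331.
Equate the new curves: 1116 - p = 5p - 3331, giving 4447 = 6p, p = 4447/6 ≈ 741.1667, Q = 2249/6 ≈ 374.8333.
New expenditure = 741.1667 × 374.8333 = 277813.97.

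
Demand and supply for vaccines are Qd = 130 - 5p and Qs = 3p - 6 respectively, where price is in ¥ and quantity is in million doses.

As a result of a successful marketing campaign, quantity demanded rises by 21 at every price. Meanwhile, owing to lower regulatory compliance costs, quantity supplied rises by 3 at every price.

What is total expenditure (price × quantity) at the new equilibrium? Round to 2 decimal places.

1053.94

Solve the original market: 130 - 5p = 3p - 6, hence p = 17 and Q = 45.
After the shift, demand is Qd = 151 - 5p and supply is Qs = 3p - 3.
Equate the new curves: 151 - 5p = 3p - 3, giving 154 = 8p, p = 19.25, Q = 54.75.
New expenditure = 19.25 × 54.75 = 1053.94.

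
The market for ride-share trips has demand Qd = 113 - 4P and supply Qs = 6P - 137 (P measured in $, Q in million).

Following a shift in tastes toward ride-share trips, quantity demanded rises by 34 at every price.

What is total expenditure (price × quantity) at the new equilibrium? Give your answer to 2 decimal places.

948.56

Solve the original market: 113 - 4P = 6P - 137, hence P = 25 and Q = 13.
With the change applied: demand Qd = 147 - 4P, supply Qs = 6P - 137.
New equilibrium: 147 - 4P = 6P - 137 ⇒ 284 = 10P ⇒ P = 28.4, Q = 33.4.
New expenditure = 28.4 × 33.4 = 948.56.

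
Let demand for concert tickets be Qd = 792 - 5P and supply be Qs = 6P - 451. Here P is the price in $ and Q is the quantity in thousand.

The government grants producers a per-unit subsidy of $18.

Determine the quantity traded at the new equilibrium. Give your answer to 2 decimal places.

Solve the original market: 792 - 5P = 6P - 451, hence P = 113 and Q = 227.
Since sellers receive the price plus the subsidy, the effective supply curve becomes Qs = 6P - 343.
Equate the new curves: 792 - 5P = 6P - 343, giving 1135 = 11P, P = 1135/11 ≈ 103.1818, Q = 3037/11 ≈ 276.0909.

276.09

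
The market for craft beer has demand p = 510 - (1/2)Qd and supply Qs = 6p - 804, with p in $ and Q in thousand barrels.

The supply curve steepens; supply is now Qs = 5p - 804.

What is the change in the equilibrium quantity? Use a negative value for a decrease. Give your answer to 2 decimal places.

Before the shock: 1020 - 2p = 6p - 804 ⇒ 1824 = 8p ⇒ p = 228, Q = 564.
After the shift, demand is Qd = 1020 - 2p and supply is Qs = 5p - 804.
Clearing the new market: 1020 - 2p = 5p - 804, so p = 1824/7 ≈ 260.5714 and Q = 3492/7 ≈ 498.8571.
ΔQ = 498.8571 − 564 = -65.14.

-65.14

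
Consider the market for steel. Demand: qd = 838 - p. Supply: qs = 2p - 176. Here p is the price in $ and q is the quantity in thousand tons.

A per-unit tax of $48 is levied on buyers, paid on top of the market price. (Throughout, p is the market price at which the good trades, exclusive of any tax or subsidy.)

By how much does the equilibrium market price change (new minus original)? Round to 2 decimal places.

-16.00

Before the shock: 838 - p = 2p - 176 ⇒ 1014 = 3p ⇒ p = 338, q = 500.
Since buyers pay the price plus the tax, the effective demand curve becomes qd = 790 - p.
Equate the new curves: 790 - p = 2p - 176, giving 966 = 3p, p = 322, q = 468.
Δp = 322 − 338 = -16.00.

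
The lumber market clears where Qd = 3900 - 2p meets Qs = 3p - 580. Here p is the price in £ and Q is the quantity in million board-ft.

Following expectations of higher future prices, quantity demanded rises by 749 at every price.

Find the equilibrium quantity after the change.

2557.4

Original equilibrium: 3900 - 2p = 3p - 580 gives 4480 = 5p, so p = 896 and Q = 2108.
With the change applied: demand Qd = 4649 - 2p, supply Qs = 3p - 580.
Clearing the new market: 4649 - 2p = 3p - 580, so p = 1045.8 and Q = 2557.4.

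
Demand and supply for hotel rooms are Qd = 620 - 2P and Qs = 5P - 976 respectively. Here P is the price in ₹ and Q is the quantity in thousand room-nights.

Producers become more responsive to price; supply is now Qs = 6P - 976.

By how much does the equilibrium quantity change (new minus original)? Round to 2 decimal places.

Before the shock: 620 - 2P = 5P - 976 ⇒ 1596 = 7P ⇒ P = 228, Q = 164.
The shock moves the curves to Qd = 620 - 2P and Qs = 6P - 976.
Clearing the new market: 620 - 2P = 6P - 976, so P = 199.5 and Q = 221.
ΔQ = 221 − 164 = +57.00.

+57.00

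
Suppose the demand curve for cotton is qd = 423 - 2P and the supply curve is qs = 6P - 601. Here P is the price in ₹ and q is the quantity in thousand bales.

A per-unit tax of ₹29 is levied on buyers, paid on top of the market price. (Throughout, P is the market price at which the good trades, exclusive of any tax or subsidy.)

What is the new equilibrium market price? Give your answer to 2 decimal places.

Original equilibrium: 423 - 2P = 6P - 601 gives 1024 = 8P, so P = 128 and q = 167.
Since buyers pay the price plus the tax, the effective demand curve becomes qd = 365 - 2P.
Setting them equal: 365 - 2P = 6P - 601 → 966 = 8P, so P = 120.75 and q = 123.5.

120.75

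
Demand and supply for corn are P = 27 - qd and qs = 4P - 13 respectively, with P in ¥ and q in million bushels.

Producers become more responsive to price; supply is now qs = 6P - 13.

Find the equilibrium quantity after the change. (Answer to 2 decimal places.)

Before the shock: 27 - P = 4P - 13 ⇒ 40 = 5P ⇒ P = 8, q = 19.
The shock moves the curves to qd = 27 - P and qs = 6P - 13.
New equilibrium: 27 - P = 6P - 13 ⇒ 40 = 7P ⇒ P = 40/7 ≈ 5.7143, q = 149/7 ≈ 21.2857.

21.29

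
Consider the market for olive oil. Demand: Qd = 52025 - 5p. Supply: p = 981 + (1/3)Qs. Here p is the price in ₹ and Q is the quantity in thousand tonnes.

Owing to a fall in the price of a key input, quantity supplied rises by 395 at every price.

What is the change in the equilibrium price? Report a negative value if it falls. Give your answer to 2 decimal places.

Initially, 52025 - 5p = 3p - 2943, so 54968 = 8p and p = 6871, Q = 17670.
After the shift, demand is Qd = 52025 - 5p and supply is Qs = 3p - 2548.
Clearing the new market: 52025 - 5p = 3p - 2548, so p = 6821.625 and Q = 17916.875.
Δp = 6821.625 − 6871 = -49.38.

-49.38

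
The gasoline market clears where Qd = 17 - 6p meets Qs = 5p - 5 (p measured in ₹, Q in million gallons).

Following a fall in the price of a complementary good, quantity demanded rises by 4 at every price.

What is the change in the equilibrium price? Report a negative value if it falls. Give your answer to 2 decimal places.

Before the shock: 17 - 6p = 5p - 5 ⇒ 22 = 11p ⇒ p = 2, Q = 5.
The new curves are Qd = 21 - 6p (demand) and Qs = 5p - 5 (supply).
Clearing the new market: 21 - 6p = 5p - 5, so p = 26/11 ≈ 2.3636 and Q = 75/11 ≈ 6.8182.
Δp = 2.3636 − 2 = +0.36.

+0.36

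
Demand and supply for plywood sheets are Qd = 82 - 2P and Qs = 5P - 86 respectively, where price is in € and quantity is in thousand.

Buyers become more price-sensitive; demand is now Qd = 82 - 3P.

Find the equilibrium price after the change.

21

Solve the original market: 82 - 2P = 5P - 86, hence P = 24 and Q = 34.
The new curves are Qd = 82 - 3P (demand) and Qs = 5P - 86 (supply).
New equilibrium: 82 - 3P = 5P - 86 ⇒ 168 = 8P ⇒ P = 21, Q = 19.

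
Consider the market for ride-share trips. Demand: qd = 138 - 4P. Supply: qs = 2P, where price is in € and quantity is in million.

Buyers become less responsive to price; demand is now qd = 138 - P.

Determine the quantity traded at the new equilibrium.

92

Before the shock: 138 - 4P = 2P ⇒ 138 = 6P ⇒ P = 23, q = 46.
After the shift, demand is qd = 138 - P and supply is qs = 2P.
New equilibrium: 138 - P = 2P ⇒ 138 = 3P ⇒ P = 46, q = 92.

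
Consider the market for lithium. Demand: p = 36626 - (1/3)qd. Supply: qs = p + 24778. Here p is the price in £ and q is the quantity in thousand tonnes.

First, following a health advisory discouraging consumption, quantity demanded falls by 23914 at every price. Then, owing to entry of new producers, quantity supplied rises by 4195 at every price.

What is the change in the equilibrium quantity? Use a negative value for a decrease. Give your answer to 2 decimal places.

-2832.25

Original equilibrium: 109878 - 3p = p + 24778 gives 85100 = 4p, so p = 21275 and q = 46053.
The new curves are qd = 85964 - 3p (demand) and qs = p + 28973 (supply).
Clearing the new market: 85964 - 3p = p + 28973, so p = 14247.75 and q = 43220.75.
Δq = 43220.75 − 46053 = -2832.25.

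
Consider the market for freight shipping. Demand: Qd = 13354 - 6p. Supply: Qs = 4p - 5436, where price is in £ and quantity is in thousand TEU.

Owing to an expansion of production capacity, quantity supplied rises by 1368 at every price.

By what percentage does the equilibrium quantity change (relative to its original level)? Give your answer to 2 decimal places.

+39.46

Solve the original market: 13354 - 6p = 4p - 5436, hence p = 1879 and Q = 2080.
The shock moves the curves to Qd = 13354 - 6p and Qs = 4p - 4068.
New equilibrium: 13354 - 6p = 4p - 4068 ⇒ 17422 = 10p ⇒ p = 1742.2, Q = 2900.8.
%ΔQ = (2900.8 − 2080) / 2080 × 100 = +39.46%.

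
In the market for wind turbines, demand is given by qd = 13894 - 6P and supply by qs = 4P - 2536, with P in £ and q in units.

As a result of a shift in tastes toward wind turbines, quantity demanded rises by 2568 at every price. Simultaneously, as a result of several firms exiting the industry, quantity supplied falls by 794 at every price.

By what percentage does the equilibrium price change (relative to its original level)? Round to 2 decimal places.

Initially, 13894 - 6P = 4P - 2536, so 16430 = 10P and P = 1643, q = 4036.
After the shift, demand is qd = 16462 - 6P and supply is qs = 4P - 3330.
Setting them equal: 16462 - 6P = 4P - 3330 → 19792 = 10P, so P = 1979.2 and q = 4586.8.
%ΔP = (1979.2 − 1643) / 1643 × 100 = +20.46%.

+20.46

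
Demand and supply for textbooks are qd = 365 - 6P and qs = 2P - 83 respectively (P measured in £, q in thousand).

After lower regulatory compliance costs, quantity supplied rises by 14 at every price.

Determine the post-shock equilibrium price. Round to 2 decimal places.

54.25

Before the shock: 365 - 6P = 2P - 83 ⇒ 448 = 8P ⇒ P = 56, q = 29.
After the shift, demand is qd = 365 - 6P and supply is qs = 2P - 69.
Clearing the new market: 365 - 6P = 2P - 69, so P = 54.25 and q = 39.5.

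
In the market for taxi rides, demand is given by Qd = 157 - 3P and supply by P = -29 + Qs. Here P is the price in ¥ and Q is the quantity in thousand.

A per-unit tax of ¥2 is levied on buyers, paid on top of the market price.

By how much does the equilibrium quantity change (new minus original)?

Initially, 157 - 3P = P + 29, so 128 = 4P and P = 32, Q = 61.
Since buyers pay the price plus the tax, the effective demand curve becomes Qd = 151 - 3P.
Equate the new curves: 151 - 3P = P + 29, giving 122 = 4P, P = 30.5, Q = 59.5.
ΔQ = 59.5 − 61 = -1.5.

-1.5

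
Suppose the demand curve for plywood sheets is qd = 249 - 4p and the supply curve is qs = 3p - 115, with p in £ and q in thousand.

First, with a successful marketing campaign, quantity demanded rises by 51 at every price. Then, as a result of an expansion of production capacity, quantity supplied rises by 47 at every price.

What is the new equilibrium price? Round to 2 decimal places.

Initially, 249 - 4p = 3p - 115, so 364 = 7p and p = 52, q = 41.
The new curves are qd = 300 - 4p (demand) and qs = 3p - 68 (supply).
Clearing the new market: 300 - 4p = 3p - 68, so p = 368/7 ≈ 52.5714 and q = 628/7 ≈ 89.7143.

52.57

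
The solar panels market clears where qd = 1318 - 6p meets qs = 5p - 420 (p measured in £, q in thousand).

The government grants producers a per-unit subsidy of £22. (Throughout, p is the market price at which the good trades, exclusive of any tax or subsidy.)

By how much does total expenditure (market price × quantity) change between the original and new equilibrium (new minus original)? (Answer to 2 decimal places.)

Before the shock: 1318 - 6p = 5p - 420 ⇒ 1738 = 11p ⇒ p = 158, q = 370.
Since sellers receive the price plus the subsidy, the effective supply curve becomes qs = 5p - 310.
New equilibrium: 1318 - 6p = 5p - 310 ⇒ 1628 = 11p ⇒ p = 148, q = 430.
Expenditure moves from 158×370 = 58460 to 148×430 = 63640; change = +5180.00.

+5180.00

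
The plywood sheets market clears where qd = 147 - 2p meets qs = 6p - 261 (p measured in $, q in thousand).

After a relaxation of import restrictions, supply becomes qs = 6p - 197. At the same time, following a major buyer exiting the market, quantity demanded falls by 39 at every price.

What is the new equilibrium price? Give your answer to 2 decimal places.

Original equilibrium: 147 - 2p = 6p - 261 gives 408 = 8p, so p = 51 and q = 45.
After the shift, demand is qd = 108 - 2p and supply is qs = 6p - 197.
Equate the new curves: 108 - 2p = 6p - 197, giving 305 = 8p, p = 38.125, q = 31.75.

38.13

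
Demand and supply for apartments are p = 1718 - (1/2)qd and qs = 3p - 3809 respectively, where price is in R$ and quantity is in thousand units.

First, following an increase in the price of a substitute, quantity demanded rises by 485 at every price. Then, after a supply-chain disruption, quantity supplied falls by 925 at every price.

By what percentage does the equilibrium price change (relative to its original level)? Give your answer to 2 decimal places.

Before the shock: 3436 - 2p = 3p - 3809 ⇒ 7245 = 5p ⇒ p = 1449, q = 538.
The shock moves the curves to qd = 3921 - 2p and qs = 3p - 4734.
Clearing the new market: 3921 - 2p = 3p - 4734, so p = 1731 and q = 459.
%Δp = (1731 − 1449) / 1449 × 100 = +19.46%.

+19.46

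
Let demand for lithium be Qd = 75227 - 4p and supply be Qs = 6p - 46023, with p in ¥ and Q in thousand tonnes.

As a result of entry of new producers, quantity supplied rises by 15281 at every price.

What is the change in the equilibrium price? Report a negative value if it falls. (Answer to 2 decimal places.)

Initially, 75227 - 4p = 6p - 46023, so 121250 = 10p and p = 12125, Q = 26727.
The shock moves the curves to Qd = 75227 - 4p and Qs = 6p - 30742.
Setting them equal: 75227 - 4p = 6p - 30742 → 105969 = 10p, so p = 10596.9 and Q = 32839.4.
Δp = 10596.9 − 12125 = -1528.10.

-1528.10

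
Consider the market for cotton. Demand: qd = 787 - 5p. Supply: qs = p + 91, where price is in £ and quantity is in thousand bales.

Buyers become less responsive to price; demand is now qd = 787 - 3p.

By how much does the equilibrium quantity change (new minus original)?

+58

Original equilibrium: 787 - 5p = p + 91 gives 696 = 6p, so p = 116 and q = 207.
With the change applied: demand qd = 787 - 3p, supply qs = p + 91.
New equilibrium: 787 - 3p = p + 91 ⇒ 696 = 4p ⇒ p = 174, q = 265.
Δq = 265 − 207 = +58.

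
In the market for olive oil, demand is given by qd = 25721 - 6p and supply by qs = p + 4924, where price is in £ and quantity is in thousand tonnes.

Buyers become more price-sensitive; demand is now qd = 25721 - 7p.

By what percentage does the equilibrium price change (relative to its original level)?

-12.5

Initially, 25721 - 6p = p + 4924, so 20797 = 7p and p = 2971, q = 7895.
The shock moves the curves to qd = 25721 - 7p and qs = p + 4924.
Setting them equal: 25721 - 7p = p + 4924 → 20797 = 8p, so p = 2599.625 and q = 7523.625.
%Δp = (2599.625 − 2971) / 2971 × 100 = -12.5%.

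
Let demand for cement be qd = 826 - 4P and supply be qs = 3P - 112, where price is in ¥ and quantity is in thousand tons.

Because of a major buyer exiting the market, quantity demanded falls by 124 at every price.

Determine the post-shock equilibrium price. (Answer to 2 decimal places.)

Before the shock: 826 - 4P = 3P - 112 ⇒ 938 = 7P ⇒ P = 134, q = 290.
After the shift, demand is qd = 702 - 4P and supply is qs = 3P - 112.
Clearing the new market: 702 - 4P = 3P - 112, so P = 814/7 ≈ 116.2857 and q = 1658/7 ≈ 236.8571.

116.29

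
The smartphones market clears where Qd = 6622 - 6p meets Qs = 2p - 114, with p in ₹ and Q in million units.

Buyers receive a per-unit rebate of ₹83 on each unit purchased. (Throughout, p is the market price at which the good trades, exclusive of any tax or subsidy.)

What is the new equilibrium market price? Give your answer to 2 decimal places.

Solve the original market: 6622 - 6p = 2p - 114, hence p = 842 and Q = 1570.
Since buyers' out-of-pocket price is the market price minus the rebate, the effective demand curve becomes Qd = 7120 - 6p.
New equilibrium: 7120 - 6p = 2p - 114 ⇒ 7234 = 8p ⇒ p = 904.25, Q = 1694.5.

904.25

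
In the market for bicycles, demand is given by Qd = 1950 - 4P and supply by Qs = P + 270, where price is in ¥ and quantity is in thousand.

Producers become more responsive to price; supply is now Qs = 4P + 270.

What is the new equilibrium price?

Initially, 1950 - 4P = P + 270, so 1680 = 5P and P = 336, Q = 606.
The shock moves the curves to Qd = 1950 - 4P and Qs = 4P + 270.
Equate the new curves: 1950 - 4P = 4P + 270, giving 1680 = 8P, P = 210, Q = 1110.

210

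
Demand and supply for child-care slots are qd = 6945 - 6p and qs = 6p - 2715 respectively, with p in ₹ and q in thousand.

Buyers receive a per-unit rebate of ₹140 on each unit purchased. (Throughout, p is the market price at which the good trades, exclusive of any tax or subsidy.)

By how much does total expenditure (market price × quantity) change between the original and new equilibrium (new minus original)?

+515550

Original equilibrium: 6945 - 6p = 6p - 2715 gives 9660 = 12p, so p = 805 and q = 2115.
Since buyers' out-of-pocket price is the market price minus the rebate, the effective demand curve becomes qd = 7785 - 6p.
Equate the new curves: 7785 - 6p = 6p - 2715, giving 10500 = 12p, p = 875, q = 2535.
Expenditure moves from 805×2115 = 1702575 to 875×2535 = 2218125; change = +515550.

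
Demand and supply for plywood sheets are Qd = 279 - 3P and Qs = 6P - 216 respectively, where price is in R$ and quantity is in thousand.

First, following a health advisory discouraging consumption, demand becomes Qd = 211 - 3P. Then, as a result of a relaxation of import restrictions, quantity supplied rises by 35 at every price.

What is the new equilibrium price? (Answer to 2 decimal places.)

43.56

Solve the original market: 279 - 3P = 6P - 216, hence P = 55 and Q = 114.
The new curves are Qd = 211 - 3P (demand) and Qs = 6P - 181 (supply).
New equilibrium: 211 - 3P = 6P - 181 ⇒ 392 = 9P ⇒ P = 392/9 ≈ 43.5556, Q = 241/3 ≈ 80.3333.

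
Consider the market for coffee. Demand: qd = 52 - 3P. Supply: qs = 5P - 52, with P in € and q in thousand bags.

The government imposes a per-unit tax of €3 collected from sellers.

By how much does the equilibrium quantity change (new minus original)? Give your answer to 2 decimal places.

-5.63

Before the shock: 52 - 3P = 5P - 52 ⇒ 104 = 8P ⇒ P = 13, q = 13.
Since sellers keep the price net of the tax, the effective supply curve becomes qs = 5P - 67.
New equilibrium: 52 - 3P = 5P - 67 ⇒ 119 = 8P ⇒ P = 14.875, q = 7.375.
Δq = 7.375 − 13 = -5.63.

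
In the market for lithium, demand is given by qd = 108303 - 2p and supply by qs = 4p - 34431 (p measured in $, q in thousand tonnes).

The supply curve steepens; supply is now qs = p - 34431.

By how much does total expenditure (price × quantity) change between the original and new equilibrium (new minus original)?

-819079059

Original equilibrium: 108303 - 2p = 4p - 34431 gives 142734 = 6p, so p = 23789 and q = 60725.
The shock moves the curves to qd = 108303 - 2p and qs = p - 34431.
New equilibrium: 108303 - 2p = p - 34431 ⇒ 142734 = 3p ⇒ p = 47578, q = 13147.
Expenditure moves from 23789×60725 = 1444587025 to 47578×13147 = 625507966; change = -819079059.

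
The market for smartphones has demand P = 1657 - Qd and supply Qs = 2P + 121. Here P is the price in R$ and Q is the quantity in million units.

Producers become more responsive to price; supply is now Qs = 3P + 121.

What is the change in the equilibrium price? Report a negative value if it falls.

Before the shock: 1657 - P = 2P + 121 ⇒ 1536 = 3P ⇒ P = 512, Q = 1145.
The new curves are Qd = 1657 - P (demand) and Qs = 3P + 121 (supply).
Equate the new curves: 1657 - P = 3P + 121, giving 1536 = 4P, P = 384, Q = 1273.
ΔP = 384 − 512 = -128.

-128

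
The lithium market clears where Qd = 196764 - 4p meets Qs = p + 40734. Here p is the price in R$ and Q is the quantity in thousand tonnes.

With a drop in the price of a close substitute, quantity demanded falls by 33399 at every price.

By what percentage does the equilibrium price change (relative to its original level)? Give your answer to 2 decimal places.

Before the shock: 196764 - 4p = p + 40734 ⇒ 156030 = 5p ⇒ p = 31206, Q = 71940.
After the shift, demand is Qd = 163365 - 4p and supply is Qs = p + 40734.
Setting them equal: 163365 - 4p = p + 40734 → 122631 = 5p, so p = 24526.2 and Q = 65260.2.
%Δp = (24526.2 − 31206) / 31206 × 100 = -21.41%.

-21.41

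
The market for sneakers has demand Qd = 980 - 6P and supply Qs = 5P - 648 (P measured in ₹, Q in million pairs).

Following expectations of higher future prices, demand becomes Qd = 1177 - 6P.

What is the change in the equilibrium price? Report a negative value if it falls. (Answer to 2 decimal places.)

+17.91

Original equilibrium: 980 - 6P = 5P - 648 gives 1628 = 11P, so P = 148 and Q = 92.
The shock moves the curves to Qd = 1177 - 6P and Qs = 5P - 648.
Equate the new curves: 1177 - 6P = 5P - 648, giving 1825 = 11P, P = 1825/11 ≈ 165.9091, Q = 1997/11 ≈ 181.5455.
ΔP = 165.9091 − 148 = +17.91.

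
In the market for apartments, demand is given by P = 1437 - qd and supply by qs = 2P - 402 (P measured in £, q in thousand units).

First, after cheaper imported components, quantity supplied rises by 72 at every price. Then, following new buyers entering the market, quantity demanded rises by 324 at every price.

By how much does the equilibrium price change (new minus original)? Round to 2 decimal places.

+84.00

Before the shock: 1437 - P = 2P - 402 ⇒ 1839 = 3P ⇒ P = 613, q = 824.
After the shift, demand is qd = 1761 - P and supply is qs = 2P - 330.
Clearing the new market: 1761 - P = 2P - 330, so P = 697 and q = 1064.
ΔP = 697 − 613 = +84.00.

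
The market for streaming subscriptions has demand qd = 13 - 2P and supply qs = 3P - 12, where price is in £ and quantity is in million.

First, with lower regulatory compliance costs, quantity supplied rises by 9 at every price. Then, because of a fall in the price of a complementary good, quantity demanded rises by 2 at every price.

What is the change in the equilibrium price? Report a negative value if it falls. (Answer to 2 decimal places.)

Original equilibrium: 13 - 2P = 3P - 12 gives 25 = 5P, so P = 5 and q = 3.
The new curves are qd = 15 - 2P (demand) and qs = 3P - 3 (supply).
Setting them equal: 15 - 2P = 3P - 3 → 18 = 5P, so P = 3.6 and q = 7.8.
ΔP = 3.6 − 5 = -1.40.

-1.40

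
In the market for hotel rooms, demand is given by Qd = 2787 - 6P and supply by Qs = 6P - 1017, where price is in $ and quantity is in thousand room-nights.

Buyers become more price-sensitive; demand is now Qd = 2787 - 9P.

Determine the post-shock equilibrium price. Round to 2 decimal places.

253.60

Initially, 2787 - 6P = 6P - 1017, so 3804 = 12P and P = 317, Q = 885.
The new curves are Qd = 2787 - 9P (demand) and Qs = 6P - 1017 (supply).
New equilibrium: 2787 - 9P = 6P - 1017 ⇒ 3804 = 15P ⇒ P = 253.6, Q = 504.6.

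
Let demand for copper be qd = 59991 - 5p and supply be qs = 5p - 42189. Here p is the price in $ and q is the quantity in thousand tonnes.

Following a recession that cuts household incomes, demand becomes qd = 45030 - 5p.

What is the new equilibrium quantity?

Solve the original market: 59991 - 5p = 5p - 42189, hence p = 10218 and q = 8901.
The new curves are qd = 45030 - 5p (demand) and qs = 5p - 42189 (supply).
Clearing the new market: 45030 - 5p = 5p - 42189, so p = 8721.9 and q = 1420.5.

1420.5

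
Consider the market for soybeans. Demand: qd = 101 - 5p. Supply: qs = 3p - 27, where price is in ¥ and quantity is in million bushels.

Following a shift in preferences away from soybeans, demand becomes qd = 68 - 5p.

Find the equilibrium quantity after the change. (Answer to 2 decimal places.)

Solve the original market: 101 - 5p = 3p - 27, hence p = 16 and q = 21.
After the shift, demand is qd = 68 - 5p and supply is qs = 3p - 27.
New equilibrium: 68 - 5p = 3p - 27 ⇒ 95 = 8p ⇒ p = 11.875, q = 8.625.

8.63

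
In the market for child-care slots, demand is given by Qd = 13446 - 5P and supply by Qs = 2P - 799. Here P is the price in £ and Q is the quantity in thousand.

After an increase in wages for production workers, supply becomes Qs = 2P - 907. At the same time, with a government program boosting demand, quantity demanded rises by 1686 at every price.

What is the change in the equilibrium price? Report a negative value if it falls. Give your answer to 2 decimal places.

+256.29

Original equilibrium: 13446 - 5P = 2P - 799 gives 14245 = 7P, so P = 2035 and Q = 3271.
With the change applied: demand Qd = 15132 - 5P, supply Qs = 2P - 907.
Equate the new curves: 15132 - 5P = 2P - 907, giving 16039 = 7P, P = 16039/7 ≈ 2291.2857, Q = 25729/7 ≈ 3675.5714.
ΔP = 2291.2857 − 2035 = +256.29.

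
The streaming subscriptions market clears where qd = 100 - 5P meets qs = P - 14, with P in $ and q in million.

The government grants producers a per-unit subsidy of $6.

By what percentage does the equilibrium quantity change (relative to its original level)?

Before the shock: 100 - 5P = P - 14 ⇒ 114 = 6P ⇒ P = 19, q = 5.
Since sellers receive the price plus the subsidy, the effective supply curve becomes qs = P - 8.
New equilibrium: 100 - 5P = P - 8 ⇒ 108 = 6P ⇒ P = 18, q = 10.
%Δq = (10 − 5) / 5 × 100 = +100%.

+100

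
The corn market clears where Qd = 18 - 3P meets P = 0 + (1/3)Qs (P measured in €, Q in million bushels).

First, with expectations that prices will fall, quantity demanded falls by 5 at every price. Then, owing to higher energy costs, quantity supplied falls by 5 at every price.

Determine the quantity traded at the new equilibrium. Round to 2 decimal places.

4.00

Solve the original market: 18 - 3P = 3P, hence P = 3 and Q = 9.
With the change applied: demand Qd = 13 - 3P, supply Qs = 3P - 5.
Clearing the new market: 13 - 3P = 3P - 5, so P = 3 and Q = 4.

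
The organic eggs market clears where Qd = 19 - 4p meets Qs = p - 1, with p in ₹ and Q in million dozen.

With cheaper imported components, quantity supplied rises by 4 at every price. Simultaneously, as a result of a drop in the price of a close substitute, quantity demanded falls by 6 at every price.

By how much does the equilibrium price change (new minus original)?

-2

Initially, 19 - 4p = p - 1, so 20 = 5p and p = 4, Q = 3.
With the change applied: demand Qd = 13 - 4p, supply Qs = p + 3.
Equate the new curves: 13 - 4p = p + 3, giving 10 = 5p, p = 2, Q = 5.
Δp = 2 − 4 = -2.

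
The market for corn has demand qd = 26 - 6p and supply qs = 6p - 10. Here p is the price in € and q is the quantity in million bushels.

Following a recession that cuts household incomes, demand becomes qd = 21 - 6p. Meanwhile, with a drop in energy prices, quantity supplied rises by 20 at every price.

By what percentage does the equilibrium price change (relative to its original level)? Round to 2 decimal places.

-69.44

Solve the original market: 26 - 6p = 6p - 10, hence p = 3 and q = 8.
The new curves are qd = 21 - 6p (demand) and qs = 6p + 10 (supply).
Equate the new curves: 21 - 6p = 6p + 10, giving 11 = 12p, p = 11/12 ≈ 0.9167, q = 15.5.
%Δp = (0.9167 − 3) / 3 × 100 = -69.44%.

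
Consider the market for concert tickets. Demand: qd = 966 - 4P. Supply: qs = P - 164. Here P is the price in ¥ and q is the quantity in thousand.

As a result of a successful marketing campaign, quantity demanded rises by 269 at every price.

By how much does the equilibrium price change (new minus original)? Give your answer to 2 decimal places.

Solve the original market: 966 - 4P = P - 164, hence P = 226 and q = 62.
With the change applied: demand qd = 1235 - 4P, supply qs = P - 164.
New equilibrium: 1235 - 4P = P - 164 ⇒ 1399 = 5P ⇒ P = 279.8, q = 115.8.
ΔP = 279.8 − 226 = +53.80.

+53.80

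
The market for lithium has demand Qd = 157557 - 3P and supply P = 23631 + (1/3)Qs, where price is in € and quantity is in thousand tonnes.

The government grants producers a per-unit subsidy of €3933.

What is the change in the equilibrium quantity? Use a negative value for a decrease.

+5899.5

Original equilibrium: 157557 - 3P = 3P - 70893 gives 228450 = 6P, so P = 38075 and Q = 43332.
Since sellers receive the price plus the subsidy, the effective supply curve becomes Qs = 3P - 59094.
New equilibrium: 157557 - 3P = 3P - 59094 ⇒ 216651 = 6P ⇒ P = 36108.5, Q = 49231.5.
ΔQ = 49231.5 − 43332 = +5899.5.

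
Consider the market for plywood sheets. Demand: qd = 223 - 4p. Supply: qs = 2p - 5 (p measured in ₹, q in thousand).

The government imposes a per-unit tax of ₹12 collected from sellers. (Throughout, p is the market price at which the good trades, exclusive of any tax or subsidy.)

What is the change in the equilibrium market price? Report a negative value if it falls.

Before the shock: 223 - 4p = 2p - 5 ⇒ 228 = 6p ⇒ p = 38, q = 71.
Since sellers keep the price net of the tax, the effective supply curve becomes qs = 2p - 29.
Clearing the new market: 223 - 4p = 2p - 29, so p = 42 and q = 55.
Δp = 42 − 38 = +4.

+4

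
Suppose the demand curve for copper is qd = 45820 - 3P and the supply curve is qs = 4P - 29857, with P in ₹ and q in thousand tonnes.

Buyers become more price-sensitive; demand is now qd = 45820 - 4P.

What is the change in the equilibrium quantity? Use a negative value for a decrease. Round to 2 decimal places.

-5405.50

Initially, 45820 - 3P = 4P - 29857, so 75677 = 7P and P = 10811, q = 13387.
The shock moves the curves to qd = 45820 - 4P and qs = 4P - 29857.
Equate the new curves: 45820 - 4P = 4P - 29857, giving 75677 = 8P, P = 9459.625, q = 7981.5.
Δq = 7981.5 − 13387 = -5405.50.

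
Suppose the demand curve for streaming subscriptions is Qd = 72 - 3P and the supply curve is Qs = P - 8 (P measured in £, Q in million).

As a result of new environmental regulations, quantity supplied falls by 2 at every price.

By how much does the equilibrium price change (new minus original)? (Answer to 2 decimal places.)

Before the shock: 72 - 3P = P - 8 ⇒ 80 = 4P ⇒ P = 20, Q = 12.
The new curves are Qd = 72 - 3P (demand) and Qs = P - 10 (supply).
Setting them equal: 72 - 3P = P - 10 → 82 = 4P, so P = 20.5 and Q = 10.5.
ΔP = 20.5 − 20 = +0.50.

+0.50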